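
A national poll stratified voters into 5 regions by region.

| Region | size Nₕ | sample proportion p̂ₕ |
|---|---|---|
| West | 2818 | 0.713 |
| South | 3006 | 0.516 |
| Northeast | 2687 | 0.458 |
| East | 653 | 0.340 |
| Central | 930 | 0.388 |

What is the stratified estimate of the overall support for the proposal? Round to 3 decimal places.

0.532

Wₕ = Nₕ/N with N = 10094: 0.2792, 0.2978, 0.2662, 0.0647, 0.0921.
p̂_st = 0.2792·0.713 + 0.2978·0.516 + 0.2662·0.458 + 0.0647·0.340 + 0.0921·0.388 ≈ 0.53238... → 0.532.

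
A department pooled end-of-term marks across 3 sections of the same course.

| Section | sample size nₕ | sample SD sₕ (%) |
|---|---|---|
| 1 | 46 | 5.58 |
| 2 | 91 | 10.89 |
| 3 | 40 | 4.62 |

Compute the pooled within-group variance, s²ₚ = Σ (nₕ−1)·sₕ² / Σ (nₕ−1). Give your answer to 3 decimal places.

Degrees of freedom: 45 + 90 + 39 = 174.
Σ(nₕ−1)sₕ² = 45·31.1364 + 90·118.5921 + 39·21.3444 = 12906.8586.
s²ₚ = 12906.8586 / 174 = 74.17735... → 74.177.

74.177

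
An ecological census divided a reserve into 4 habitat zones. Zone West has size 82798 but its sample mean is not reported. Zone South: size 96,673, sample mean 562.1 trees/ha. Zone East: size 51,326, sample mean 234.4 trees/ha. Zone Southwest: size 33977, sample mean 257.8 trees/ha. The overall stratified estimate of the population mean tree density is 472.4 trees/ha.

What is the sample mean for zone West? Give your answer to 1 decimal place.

603.3

N = 82798 + 96673 + 51326 + 33977 = 264774.
Overall total = μ·N = 472.4·264774 = 125079237.6.
Subtract the known strata: 96673·562.1 + 51326·234.4 + 33977·257.8 = 75129978.3.
Remaining total for zone West: 125079237.6 − 75129978.3 = 49949259.3.
Divide by its size: 49949259.3 / 82798 = 603.266... → 603.3.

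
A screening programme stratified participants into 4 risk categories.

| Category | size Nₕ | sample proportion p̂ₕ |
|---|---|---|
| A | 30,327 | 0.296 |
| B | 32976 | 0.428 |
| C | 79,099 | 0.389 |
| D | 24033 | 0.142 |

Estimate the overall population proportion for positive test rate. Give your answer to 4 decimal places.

0.3441

Wₕ = Nₕ/N with N = 166435: 0.1822, 0.1981, 0.4753, 0.1444.
p̂_st = 0.1822·0.296 + 0.1981·0.428 + 0.4753·0.389 + 0.1444·0.142 ≈ 0.344115... → 0.3441.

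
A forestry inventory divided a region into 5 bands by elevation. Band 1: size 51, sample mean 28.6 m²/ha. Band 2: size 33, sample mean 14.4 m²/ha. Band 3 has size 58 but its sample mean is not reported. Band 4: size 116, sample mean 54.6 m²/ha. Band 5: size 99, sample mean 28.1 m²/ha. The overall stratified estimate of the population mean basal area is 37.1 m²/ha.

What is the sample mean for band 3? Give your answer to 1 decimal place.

Σ Nₕx̄ₕ = N·μ, so 58·x̄_3 = 357·37.1 − (51·28.6 + 33·14.4 + 116·54.6 + 99·28.1).
= 13244.7 − 11049.3 = 2195.4.
x̄_3 = 2195.4 / 58 = 37.852... → 37.9.

37.9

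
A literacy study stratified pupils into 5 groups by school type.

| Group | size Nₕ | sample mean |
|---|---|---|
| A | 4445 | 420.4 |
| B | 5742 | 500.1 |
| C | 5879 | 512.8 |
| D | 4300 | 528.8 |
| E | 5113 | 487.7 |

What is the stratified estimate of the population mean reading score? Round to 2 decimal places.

491.48

N = 4445 + 5742 + 5879 + 4300 + 5113 = 25479.
Overall mean = Σ (Nₕ/N)·x̄ₕ — weight by population share, not a simple average.
Σ Nₕx̄ₕ = 4445·420.4 + 5742·500.1 + 5879·512.8 + 4300·528.8 + 5113·487.7 = 1868678 + 2871574.2 + 3014751.2 + 2273840 + 2493610.1 = 12522453.5.
Divide by N: 12522453.5 / 25479 = 491.4814... → 491.48.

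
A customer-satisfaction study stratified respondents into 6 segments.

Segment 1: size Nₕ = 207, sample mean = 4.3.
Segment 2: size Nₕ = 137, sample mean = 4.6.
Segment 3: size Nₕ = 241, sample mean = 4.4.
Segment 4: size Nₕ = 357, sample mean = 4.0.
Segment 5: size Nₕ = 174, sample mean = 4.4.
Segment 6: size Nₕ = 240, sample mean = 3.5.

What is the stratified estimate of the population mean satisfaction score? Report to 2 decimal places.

4.14

N = 207 + 137 + 241 + 357 + 174 + 240 = 1356.
Weight each subgroup mean by Nₕ/N and sum.
Σ Nₕx̄ₕ = 207·4.3 + 137·4.6 + 241·4.4 + 357·4.0 + 174·4.4 + 240·3.5 = 890.1 + 630.2 + 1060.4 + 1428 + 765.6 + 840 = 5614.3.
Divide by N: 5614.3 / 1356 = 4.1403... → 4.14.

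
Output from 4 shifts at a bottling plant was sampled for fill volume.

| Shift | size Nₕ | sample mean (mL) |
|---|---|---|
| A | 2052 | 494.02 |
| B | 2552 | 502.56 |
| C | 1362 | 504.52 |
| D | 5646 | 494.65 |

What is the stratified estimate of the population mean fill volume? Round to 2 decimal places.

N = 2052 + 2552 + 1362 + 5646 = 11612.
The stratified mean weights each stratum mean by its population share Nₕ/N.
Σ Nₕx̄ₕ = 2052·494.02 + 2552·502.56 + 1362·504.52 + 5646·494.65 = 1013729.04 + 1282533.12 + 687156.24 + 2792793.9 = 5776212.3.
Divide by N: 5776212.3 / 11612 = 497.4347... → 497.43.

497.43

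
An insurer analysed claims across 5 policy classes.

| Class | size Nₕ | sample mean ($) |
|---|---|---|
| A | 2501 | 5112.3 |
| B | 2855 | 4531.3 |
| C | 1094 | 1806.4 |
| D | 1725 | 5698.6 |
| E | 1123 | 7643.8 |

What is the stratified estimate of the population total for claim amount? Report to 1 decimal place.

Population total = Σ Nₕ·x̄ₕ (each stratum's size times its mean).
2501·5112.3 + 2855·4531.3 + 1094·1806.4 + 1725·5698.6 + 1123·7643.8 = 12785862.3 + 12936861.5 + 1976201.6 + 9830085 + 8583987.4 = 46112997.8.

46112997.8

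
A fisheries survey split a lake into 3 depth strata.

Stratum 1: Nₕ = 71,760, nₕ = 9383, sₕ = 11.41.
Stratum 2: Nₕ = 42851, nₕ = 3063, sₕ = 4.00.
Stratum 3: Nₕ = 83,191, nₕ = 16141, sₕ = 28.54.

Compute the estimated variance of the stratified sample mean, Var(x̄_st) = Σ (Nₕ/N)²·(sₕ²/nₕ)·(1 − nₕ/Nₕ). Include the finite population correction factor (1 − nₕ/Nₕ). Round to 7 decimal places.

0.0090093

N = 197802. Term for each stratum: Wₕ²sₕ²/nₕ·(1−nₕ/Nₕ).
Var(x̄_st) = 0.0015873589 + 0.0002276275 + 0.0071943452 = 0.0090093315 → 0.0090093.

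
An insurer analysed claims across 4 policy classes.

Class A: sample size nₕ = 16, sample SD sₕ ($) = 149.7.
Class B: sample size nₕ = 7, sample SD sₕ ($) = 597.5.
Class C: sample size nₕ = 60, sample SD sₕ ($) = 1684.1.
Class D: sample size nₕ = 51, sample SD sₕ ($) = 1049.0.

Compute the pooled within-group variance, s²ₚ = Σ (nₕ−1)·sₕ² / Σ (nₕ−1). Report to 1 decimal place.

A: (16−1)·149.7² = 15·22410.09 = 336151.35
B: (7−1)·597.5² = 6·357006.25 = 2142037.5
C: (60−1)·1684.1² = 59·2836192.81 = 167335375.79
D: (51−1)·1049.0² = 50·1100401 = 55020050
Numerator = 224833614.64; denominator = Σ(nₕ−1) = 130.
s²ₚ = 224833614.64/130 = 1729489.343... → 1729489.3.

1729489.3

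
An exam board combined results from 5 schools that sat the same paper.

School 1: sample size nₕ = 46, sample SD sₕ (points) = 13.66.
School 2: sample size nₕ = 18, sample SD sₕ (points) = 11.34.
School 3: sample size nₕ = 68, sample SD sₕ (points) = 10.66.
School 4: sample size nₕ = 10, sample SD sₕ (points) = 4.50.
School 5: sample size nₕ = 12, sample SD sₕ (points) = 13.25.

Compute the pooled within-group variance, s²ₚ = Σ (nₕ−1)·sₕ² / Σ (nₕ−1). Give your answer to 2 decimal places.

Degrees of freedom: 45 + 17 + 67 + 9 + 11 = 149.
Σ(nₕ−1)sₕ² = 45·186.5956 + 17·128.5956 + 67·113.6356 + 9·20.25 + 11·175.5625 = 20309.9499.
s²ₚ = 20309.9499 / 149 = 136.3084... → 136.31.

136.31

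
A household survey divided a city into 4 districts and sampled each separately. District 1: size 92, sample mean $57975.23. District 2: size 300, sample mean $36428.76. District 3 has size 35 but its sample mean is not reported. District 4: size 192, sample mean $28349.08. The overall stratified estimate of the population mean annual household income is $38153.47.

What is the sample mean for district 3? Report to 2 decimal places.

Σ Nₕx̄ₕ = N·μ, so 35·x̄_3 = 619·38153.47 − (92·57975.23 + 300·36428.76 + 192·28349.08).
= 23616997.93 − 21705372.52 = 1911625.41.
x̄_3 = 1911625.41 / 35 = 54617.8689... → 54617.87.

54617.87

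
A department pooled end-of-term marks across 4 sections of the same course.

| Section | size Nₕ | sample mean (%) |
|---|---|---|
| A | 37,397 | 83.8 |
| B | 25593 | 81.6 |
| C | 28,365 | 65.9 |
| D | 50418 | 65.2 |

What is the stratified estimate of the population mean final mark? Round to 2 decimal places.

73.21

N = 141773; weights Wₕ = Nₕ/N = (0.2638, 0.1805, 0.2001, 0.3556).
x̄_st = Σ Wₕ·x̄ₕ = 0.2638·83.8 + 0.1805·81.6 + 0.2001·65.9 + 0.3556·65.2 ≈ 73.2069...
→ 73.21.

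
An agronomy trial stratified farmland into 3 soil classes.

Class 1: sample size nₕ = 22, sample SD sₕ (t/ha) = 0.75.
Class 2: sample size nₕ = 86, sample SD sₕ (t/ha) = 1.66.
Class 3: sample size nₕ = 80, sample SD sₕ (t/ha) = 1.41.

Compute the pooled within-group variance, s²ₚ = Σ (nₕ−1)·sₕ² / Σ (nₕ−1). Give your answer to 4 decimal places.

1: (22−1)·0.75² = 21·0.5625 = 11.8125
2: (86−1)·1.66² = 85·2.7556 = 234.226
3: (80−1)·1.41² = 79·1.9881 = 157.0599
Numerator = 403.0984; denominator = Σ(nₕ−1) = 185.
s²ₚ = 403.0984/185 = 2.178910... → 2.1789.

2.1789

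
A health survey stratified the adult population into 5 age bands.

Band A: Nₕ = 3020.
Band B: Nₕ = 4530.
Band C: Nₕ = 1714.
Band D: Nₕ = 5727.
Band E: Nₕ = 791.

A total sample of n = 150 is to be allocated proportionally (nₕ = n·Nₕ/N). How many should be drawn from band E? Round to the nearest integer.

Share of band E = 791/15782 = 0.05012.
Allocate 150 × 0.05012 = 7.518... → 8.

8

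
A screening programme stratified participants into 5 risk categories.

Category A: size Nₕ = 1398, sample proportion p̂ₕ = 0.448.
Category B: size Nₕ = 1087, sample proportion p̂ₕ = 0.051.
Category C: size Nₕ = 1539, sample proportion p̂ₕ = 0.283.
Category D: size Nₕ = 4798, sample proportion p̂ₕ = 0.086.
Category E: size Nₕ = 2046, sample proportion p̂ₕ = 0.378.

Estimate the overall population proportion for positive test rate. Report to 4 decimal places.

Wₕ = Nₕ/N with N = 10868: 0.1286, 0.1000, 0.1416, 0.4415, 0.1883.
p̂_st = 0.1286·0.448 + 0.1000·0.051 + 0.1416·0.283 + 0.4415·0.086 + 0.1883·0.378 ≈ 0.211934... → 0.2119.

0.2119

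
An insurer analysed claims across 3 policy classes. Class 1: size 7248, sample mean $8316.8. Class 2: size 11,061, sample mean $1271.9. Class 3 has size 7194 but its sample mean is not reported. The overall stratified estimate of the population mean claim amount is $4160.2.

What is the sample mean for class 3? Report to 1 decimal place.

4413.3

N = 7248 + 11061 + 7194 = 25503.
Overall total = μ·N = 4160.2·25503 = 106097580.6.
Subtract the known strata: 7248·8316.8 + 11061·1271.9 = 74348652.3.
Remaining total for class 3: 106097580.6 − 74348652.3 = 31748928.3.
Divide by its size: 31748928.3 / 7194 = 4413.251... → 4413.3.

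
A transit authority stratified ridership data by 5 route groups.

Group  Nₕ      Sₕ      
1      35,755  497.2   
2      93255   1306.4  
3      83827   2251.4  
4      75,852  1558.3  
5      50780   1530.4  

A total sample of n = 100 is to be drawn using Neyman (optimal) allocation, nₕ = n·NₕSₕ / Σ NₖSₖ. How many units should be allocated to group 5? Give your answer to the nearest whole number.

15

1: NₕSₕ = 35755·497.2 = 17777386
2: NₕSₕ = 93255·1306.4 = 121828332
3: NₕSₕ = 83827·2251.4 = 188728107.8
4: NₕSₕ = 75852·1558.3 = 118200171.6
5: NₕSₕ = 50780·1530.4 = 77713712
Σ NₕSₕ = 524247709.4.
n_5 = 100·77713712/524247709.4 = 14.824... → 15.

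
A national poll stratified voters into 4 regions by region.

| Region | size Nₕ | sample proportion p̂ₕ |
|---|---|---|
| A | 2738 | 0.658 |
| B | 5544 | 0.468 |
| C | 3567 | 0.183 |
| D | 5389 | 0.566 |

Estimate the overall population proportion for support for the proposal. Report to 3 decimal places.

Wₕ = Nₕ/N with N = 17238: 0.1588, 0.3216, 0.2069, 0.3126.
p̂_st = 0.1588·0.658 + 0.3216·0.468 + 0.2069·0.183 + 0.3126·0.566 ≈ 0.46984... → 0.470.

0.470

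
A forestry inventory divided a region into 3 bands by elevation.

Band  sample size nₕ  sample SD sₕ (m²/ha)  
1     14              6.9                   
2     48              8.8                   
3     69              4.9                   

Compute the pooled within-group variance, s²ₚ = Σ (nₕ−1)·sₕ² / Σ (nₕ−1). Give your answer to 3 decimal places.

1: (14−1)·6.9² = 13·47.61 = 618.93
2: (48−1)·8.8² = 47·77.44 = 3639.68
3: (69−1)·4.9² = 68·24.01 = 1632.68
Numerator = 5891.29; denominator = Σ(nₕ−1) = 128.
s²ₚ = 5891.29/128 = 46.02570... → 46.026.

46.026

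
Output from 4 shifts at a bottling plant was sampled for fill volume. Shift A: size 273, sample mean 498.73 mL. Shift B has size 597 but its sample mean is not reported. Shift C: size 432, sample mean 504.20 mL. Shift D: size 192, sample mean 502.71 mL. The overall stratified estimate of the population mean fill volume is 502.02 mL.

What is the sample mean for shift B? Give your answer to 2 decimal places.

Σ Nₕx̄ₕ = N·μ, so 597·x̄_B = 1494·502.02 − (273·498.73 + 432·504.20 + 192·502.71).
= 750017.88 − 450488.01 = 299529.87.
x̄_B = 299529.87 / 597 = 501.7251... → 501.73.

501.73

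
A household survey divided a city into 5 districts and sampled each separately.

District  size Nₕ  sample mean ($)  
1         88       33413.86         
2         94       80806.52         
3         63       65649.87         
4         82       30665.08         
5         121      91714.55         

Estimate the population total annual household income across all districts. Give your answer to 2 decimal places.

Population total = Σ Nₕ·x̄ₕ (each stratum's size times its mean).
88·33413.86 + 94·80806.52 + 63·65649.87 + 82·30665.08 + 121·91714.55 = 2940419.68 + 7595812.88 + 4135941.81 + 2514536.56 + 11097460.55 = 28284171.48.

28284171.48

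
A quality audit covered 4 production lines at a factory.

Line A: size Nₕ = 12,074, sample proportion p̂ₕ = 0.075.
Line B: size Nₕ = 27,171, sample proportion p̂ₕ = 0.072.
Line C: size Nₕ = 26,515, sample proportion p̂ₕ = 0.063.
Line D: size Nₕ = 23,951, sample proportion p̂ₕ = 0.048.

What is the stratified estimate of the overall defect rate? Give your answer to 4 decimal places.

Wₕ = Nₕ/N with N = 89711: 0.1346, 0.3029, 0.2956, 0.2670.
p̂_st = 0.1346·0.075 + 0.3029·0.072 + 0.2956·0.063 + 0.2670·0.048 ≈ 0.063336... → 0.0633.

0.0633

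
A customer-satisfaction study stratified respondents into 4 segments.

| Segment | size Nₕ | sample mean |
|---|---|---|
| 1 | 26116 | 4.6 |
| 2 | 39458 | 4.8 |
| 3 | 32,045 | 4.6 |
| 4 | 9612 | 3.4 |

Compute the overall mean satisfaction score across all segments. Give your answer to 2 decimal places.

x̄_st = (Σ Nₕx̄ₕ) / (Σ Nₕ) = (26116·4.6 + 39458·4.8 + 32045·4.6 + 9612·3.4) / 107231
= 489619.8 / 107231 = 4.5660... → 4.57.

4.57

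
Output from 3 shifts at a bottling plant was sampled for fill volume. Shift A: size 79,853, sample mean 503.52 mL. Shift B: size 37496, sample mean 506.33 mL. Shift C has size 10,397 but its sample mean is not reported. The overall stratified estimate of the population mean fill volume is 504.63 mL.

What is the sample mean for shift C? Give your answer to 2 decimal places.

Σ Nₕx̄ₕ = N·μ, so 10397·x̄_C = 127746·504.63 − (79853·503.52 + 37496·506.33).
= 64464463.98 − 59192932.24 = 5271531.74.
x̄_C = 5271531.74 / 10397 = 507.0243... → 507.02.

507.02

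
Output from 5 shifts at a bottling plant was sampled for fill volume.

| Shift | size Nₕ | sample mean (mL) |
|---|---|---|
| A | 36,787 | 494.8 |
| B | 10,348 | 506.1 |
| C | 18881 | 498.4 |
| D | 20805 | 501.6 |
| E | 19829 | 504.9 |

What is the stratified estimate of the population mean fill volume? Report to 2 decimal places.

499.74

x̄_st = (Σ Nₕx̄ₕ) / (Σ Nₕ) = (36787·494.8 + 10348·506.1 + 18881·498.4 + 20805·501.6 + 19829·504.9) / 106650
= 53297070.9 / 106650 = 499.7381... → 499.74.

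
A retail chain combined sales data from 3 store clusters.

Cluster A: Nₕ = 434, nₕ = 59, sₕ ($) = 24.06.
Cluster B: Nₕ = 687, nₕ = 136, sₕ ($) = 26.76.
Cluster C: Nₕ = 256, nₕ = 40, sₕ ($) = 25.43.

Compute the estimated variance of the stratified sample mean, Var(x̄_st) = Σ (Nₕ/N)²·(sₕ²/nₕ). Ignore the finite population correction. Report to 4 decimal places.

2.8441

N = 1377; Wₕ = Nₕ/N.
cluster A: (434/1377)²·24.06²/59 = 0.9746548
cluster B: (687/1377)²·26.76²/136 = 1.3106264
cluster C: (256/1377)²·25.43²/40 = 0.5587851
Sum = 2.8440662 → 2.8441.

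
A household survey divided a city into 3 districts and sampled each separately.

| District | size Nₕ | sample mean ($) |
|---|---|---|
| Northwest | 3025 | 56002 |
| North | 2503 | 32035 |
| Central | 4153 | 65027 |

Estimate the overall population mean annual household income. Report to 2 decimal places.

x̄_st = (Σ Nₕx̄ₕ) / (Σ Nₕ) = (3025·56002 + 2503·32035 + 4153·65027) / 9681
= 519646786 / 9681 = 53676.9741... → 53676.97.

53676.97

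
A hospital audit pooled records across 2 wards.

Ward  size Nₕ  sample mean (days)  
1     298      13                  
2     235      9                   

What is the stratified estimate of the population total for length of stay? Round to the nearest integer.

5989

1: 298·13 = 3874
2: 235·9 = 2115
τ̂ = Σ Nₕx̄ₕ = 5989.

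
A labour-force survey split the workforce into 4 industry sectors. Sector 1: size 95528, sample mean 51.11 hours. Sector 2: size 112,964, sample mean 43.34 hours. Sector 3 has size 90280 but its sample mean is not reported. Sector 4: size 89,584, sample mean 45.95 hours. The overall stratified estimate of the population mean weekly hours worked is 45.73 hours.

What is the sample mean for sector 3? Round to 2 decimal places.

N = 95528 + 112964 + 90280 + 89584 = 388356.
Overall total = μ·N = 45.73·388356 = 17759519.88.
Subtract the known strata: 95528·51.11 + 112964·43.34 + 89584·45.95 = 13894680.64.
Remaining total for sector 3: 17759519.88 − 13894680.64 = 3864839.24.
Divide by its size: 3864839.24 / 90280 = 42.8095... → 42.81.

42.81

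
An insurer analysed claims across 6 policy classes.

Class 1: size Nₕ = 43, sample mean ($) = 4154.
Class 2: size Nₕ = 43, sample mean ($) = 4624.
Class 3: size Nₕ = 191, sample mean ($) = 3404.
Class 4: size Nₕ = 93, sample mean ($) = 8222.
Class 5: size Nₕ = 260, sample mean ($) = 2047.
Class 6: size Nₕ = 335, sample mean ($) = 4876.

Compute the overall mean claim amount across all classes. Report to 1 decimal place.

x̄_st = (Σ Nₕx̄ₕ) / (Σ Nₕ) = (43·4154 + 43·4624 + 191·3404 + 93·8222 + 260·2047 + 335·4876) / 965
= 3957944 / 965 = 4101.496... → 4101.5.

4101.5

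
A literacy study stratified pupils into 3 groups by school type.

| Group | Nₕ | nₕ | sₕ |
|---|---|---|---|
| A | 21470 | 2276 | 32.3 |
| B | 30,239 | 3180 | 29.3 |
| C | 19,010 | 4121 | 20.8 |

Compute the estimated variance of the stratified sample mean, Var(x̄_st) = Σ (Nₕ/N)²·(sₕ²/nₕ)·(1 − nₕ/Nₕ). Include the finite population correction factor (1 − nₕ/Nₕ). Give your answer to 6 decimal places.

0.087881

N = 70719. Term for each stratum: Wₕ²sₕ²/nₕ·(1−nₕ/Nₕ).
Var(x̄_st) = 0.037770967 + 0.044168746 + 0.005941546 = 0.087881259 → 0.087881.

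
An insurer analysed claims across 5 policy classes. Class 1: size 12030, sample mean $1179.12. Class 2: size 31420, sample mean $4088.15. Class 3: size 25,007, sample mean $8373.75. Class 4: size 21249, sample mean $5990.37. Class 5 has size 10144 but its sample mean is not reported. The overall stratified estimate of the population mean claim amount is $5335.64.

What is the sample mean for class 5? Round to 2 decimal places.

5267.89

N = 12030 + 31420 + 25007 + 21249 + 10144 = 99850.
Overall total = μ·N = 5335.64·99850 = 532763654.
Subtract the known strata: 12030·1179.12 + 31420·4088.15 + 25007·8373.75 + 21249·5990.37 = 479326224.98.
Remaining total for class 5: 532763654 − 479326224.98 = 53437429.02.
Divide by its size: 53437429.02 / 10144 = 5267.8854... → 5267.89.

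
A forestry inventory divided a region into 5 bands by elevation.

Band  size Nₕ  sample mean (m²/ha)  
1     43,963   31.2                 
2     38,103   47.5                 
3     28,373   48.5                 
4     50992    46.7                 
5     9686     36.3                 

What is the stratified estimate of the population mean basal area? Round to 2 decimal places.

42.61

N = 171117; weights Wₕ = Nₕ/N = (0.2569, 0.2227, 0.1658, 0.2980, 0.0566).
x̄_st = Σ Wₕ·x̄ₕ = 0.2569·31.2 + 0.2227·47.5 + 0.1658·48.5 + 0.2980·46.7 + 0.0566·36.3 ≈ 42.6057...
→ 42.61.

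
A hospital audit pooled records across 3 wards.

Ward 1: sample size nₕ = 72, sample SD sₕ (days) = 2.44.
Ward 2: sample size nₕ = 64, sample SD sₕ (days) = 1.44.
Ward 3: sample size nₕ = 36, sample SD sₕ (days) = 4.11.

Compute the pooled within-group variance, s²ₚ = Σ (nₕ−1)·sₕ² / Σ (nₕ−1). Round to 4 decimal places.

1: (72−1)·2.44² = 71·5.9536 = 422.7056
2: (64−1)·1.44² = 63·2.0736 = 130.6368
3: (36−1)·4.11² = 35·16.8921 = 591.2235
Numerator = 1144.5659; denominator = Σ(nₕ−1) = 169.
s²ₚ = 1144.5659/169 = 6.772579... → 6.7726.

6.7726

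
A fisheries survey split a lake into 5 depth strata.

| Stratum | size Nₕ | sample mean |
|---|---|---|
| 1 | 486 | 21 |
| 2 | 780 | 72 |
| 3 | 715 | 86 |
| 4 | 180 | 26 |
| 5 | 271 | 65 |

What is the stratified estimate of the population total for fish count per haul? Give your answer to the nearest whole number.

1: 486·21 = 10206
2: 780·72 = 56160
3: 715·86 = 61490
4: 180·26 = 4680
5: 271·65 = 17615
τ̂ = Σ Nₕx̄ₕ = 150151.

150151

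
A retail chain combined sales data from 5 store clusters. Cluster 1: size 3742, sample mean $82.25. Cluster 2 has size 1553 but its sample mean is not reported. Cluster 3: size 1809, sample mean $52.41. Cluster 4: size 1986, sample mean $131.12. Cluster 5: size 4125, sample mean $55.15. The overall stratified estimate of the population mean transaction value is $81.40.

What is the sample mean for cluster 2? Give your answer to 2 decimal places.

119.26

N = 3742 + 1553 + 1809 + 1986 + 4125 = 13215.
Overall total = μ·N = 81.40·13215 = 1075701.
Subtract the known strata: 3742·82.25 + 1809·52.41 + 1986·131.12 + 4125·55.15 = 890487.26.
Remaining total for cluster 2: 1075701 − 890487.26 = 185213.74.
Divide by its size: 185213.74 / 1553 = 119.2619... → 119.26.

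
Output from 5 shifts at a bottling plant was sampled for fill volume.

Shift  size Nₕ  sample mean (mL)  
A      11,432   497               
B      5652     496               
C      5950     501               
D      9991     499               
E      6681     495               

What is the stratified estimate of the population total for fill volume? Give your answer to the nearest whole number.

Estimate total by summing Nₕ·x̄ₕ over strata.
11432·497 + 5652·496 + 5950·501 + 9991·499 + 6681·495 = 5681704 + 2803392 + 2980950 + 4985509 + 3307095 = 19758650.

19758650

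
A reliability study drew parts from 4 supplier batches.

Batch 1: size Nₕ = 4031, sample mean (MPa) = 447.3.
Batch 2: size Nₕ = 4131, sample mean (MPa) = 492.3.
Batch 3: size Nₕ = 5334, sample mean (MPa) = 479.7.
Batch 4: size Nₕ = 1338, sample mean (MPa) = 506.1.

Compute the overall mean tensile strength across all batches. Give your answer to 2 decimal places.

476.79

x̄_st = (Σ Nₕx̄ₕ) / (Σ Nₕ) = (4031·447.3 + 4131·492.3 + 5334·479.7 + 1338·506.1) / 14834
= 7072639.2 / 14834 = 476.7857... → 476.79.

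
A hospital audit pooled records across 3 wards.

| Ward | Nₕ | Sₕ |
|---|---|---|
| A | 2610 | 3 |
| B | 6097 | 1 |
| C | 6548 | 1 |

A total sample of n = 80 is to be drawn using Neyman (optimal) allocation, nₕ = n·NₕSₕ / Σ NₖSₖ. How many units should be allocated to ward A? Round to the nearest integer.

A: NₕSₕ = 2610·3 = 7830
B: NₕSₕ = 6097·1 = 6097
C: NₕSₕ = 6548·1 = 6548
Σ NₕSₕ = 20475.
n_A = 80·7830/20475 = 30.593... → 31.

31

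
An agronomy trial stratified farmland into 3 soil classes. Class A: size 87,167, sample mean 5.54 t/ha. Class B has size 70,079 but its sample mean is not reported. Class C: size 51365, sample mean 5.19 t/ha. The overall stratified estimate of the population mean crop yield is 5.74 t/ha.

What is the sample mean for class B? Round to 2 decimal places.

Σ Nₕx̄ₕ = N·μ, so 70079·x̄_B = 208611·5.74 − (87167·5.54 + 51365·5.19).
= 1197427.14 − 749489.53 = 447937.61.
x̄_B = 447937.61 / 70079 = 6.3919... → 6.39.

6.39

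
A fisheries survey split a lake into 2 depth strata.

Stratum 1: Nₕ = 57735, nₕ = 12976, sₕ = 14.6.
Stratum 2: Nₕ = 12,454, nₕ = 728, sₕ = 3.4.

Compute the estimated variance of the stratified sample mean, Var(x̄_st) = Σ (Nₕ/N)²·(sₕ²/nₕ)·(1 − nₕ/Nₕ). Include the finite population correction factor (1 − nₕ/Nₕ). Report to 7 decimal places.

N = 70189. Term for each stratum: Wₕ²sₕ²/nₕ·(1−nₕ/Nₕ).
Var(x̄_st) = 0.0086168059 + 0.0004707031 = 0.0090875090 → 0.0090875.

0.0090875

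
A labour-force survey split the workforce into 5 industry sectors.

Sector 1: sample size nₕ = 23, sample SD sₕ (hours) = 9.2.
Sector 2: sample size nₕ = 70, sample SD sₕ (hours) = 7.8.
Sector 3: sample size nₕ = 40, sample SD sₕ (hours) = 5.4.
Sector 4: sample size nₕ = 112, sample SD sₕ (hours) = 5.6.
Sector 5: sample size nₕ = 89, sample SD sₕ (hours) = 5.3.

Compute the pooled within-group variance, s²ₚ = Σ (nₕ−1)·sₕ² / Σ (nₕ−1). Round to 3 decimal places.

Degrees of freedom: 22 + 69 + 39 + 111 + 88 = 329.
Σ(nₕ−1)sₕ² = 22·84.64 + 69·60.84 + 39·29.16 + 111·31.36 + 88·28.09 = 13150.16.
s²ₚ = 13150.16 / 329 = 39.97009... → 39.970.

39.970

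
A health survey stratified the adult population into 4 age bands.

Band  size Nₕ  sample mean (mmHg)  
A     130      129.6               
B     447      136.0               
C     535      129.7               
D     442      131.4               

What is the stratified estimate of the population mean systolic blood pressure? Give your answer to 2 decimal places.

131.99

N = 130 + 447 + 535 + 442 = 1554.
Weight each subgroup mean by Nₕ/N and sum.
Σ Nₕx̄ₕ = 130·129.6 + 447·136.0 + 535·129.7 + 442·131.4 = 16848 + 60792 + 69389.5 + 58078.8 = 205108.3.
Divide by N: 205108.3 / 1554 = 131.9873... → 131.99.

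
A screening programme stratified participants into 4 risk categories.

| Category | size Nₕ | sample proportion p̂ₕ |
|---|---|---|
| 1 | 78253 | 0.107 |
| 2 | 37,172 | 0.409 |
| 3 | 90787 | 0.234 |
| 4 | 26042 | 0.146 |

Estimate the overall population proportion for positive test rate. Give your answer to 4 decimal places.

N = 78253 + 37172 + 90787 + 26042 = 232254.
Overall proportion = Σ (Nₕ/N)·p̂ₕ.
Σ Nₕp̂ₕ = 8373.071 + 15203.348 + 21244.158 + 3802.132 = 48622.709.
48622.709 / 232254 = 0.209351... → 0.2094.

0.2094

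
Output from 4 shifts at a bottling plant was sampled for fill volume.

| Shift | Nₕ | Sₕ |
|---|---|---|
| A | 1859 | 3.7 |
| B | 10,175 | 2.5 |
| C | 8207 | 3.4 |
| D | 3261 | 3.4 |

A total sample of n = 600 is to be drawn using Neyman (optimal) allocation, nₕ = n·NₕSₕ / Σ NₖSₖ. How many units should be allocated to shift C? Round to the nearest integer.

235

Σ NₕSₕ = 1859·3.7 + 10175·2.5 + 8207·3.4 + 3261·3.4 = 71307.
Share for C: 27903.8/71307 = 0.39132.
n_C = 600 × 0.39132 = 234.792... → 235.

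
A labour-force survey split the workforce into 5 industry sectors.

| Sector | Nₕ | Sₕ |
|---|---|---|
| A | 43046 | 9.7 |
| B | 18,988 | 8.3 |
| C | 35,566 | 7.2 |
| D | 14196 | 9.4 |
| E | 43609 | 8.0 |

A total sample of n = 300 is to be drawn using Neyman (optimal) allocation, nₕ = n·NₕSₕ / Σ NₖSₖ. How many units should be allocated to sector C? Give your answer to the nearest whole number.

58

A: NₕSₕ = 43046·9.7 = 417546.2
B: NₕSₕ = 18988·8.3 = 157600.4
C: NₕSₕ = 35566·7.2 = 256075.2
D: NₕSₕ = 14196·9.4 = 133442.4
E: NₕSₕ = 43609·8.0 = 348872
Σ NₕSₕ = 1313536.2.
n_C = 300·256075.2/1313536.2 = 58.485... → 58.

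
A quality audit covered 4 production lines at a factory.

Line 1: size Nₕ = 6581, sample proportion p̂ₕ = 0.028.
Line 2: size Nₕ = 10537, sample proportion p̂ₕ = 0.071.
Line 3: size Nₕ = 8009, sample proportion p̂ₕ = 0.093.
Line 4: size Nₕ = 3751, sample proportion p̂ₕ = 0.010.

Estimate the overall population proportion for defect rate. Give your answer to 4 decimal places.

Wₕ = Nₕ/N with N = 28878: 0.2279, 0.3649, 0.2773, 0.1299.
p̂_st = 0.2279·0.028 + 0.3649·0.071 + 0.2773·0.093 + 0.1299·0.010 ≈ 0.059379... → 0.0594.

0.0594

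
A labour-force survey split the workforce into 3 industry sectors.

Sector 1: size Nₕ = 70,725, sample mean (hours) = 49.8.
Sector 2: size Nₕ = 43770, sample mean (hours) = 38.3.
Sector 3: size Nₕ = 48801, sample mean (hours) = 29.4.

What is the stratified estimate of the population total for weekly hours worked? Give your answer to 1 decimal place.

6633245.4

1: 70725·49.8 = 3522105
2: 43770·38.3 = 1676391
3: 48801·29.4 = 1434749.4
τ̂ = Σ Nₕx̄ₕ = 6633245.4.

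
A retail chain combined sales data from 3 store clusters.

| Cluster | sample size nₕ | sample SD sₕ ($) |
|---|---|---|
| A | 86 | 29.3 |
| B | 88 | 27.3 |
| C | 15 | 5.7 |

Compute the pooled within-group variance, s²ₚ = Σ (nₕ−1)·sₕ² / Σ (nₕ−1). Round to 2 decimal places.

A: (86−1)·29.3² = 85·858.49 = 72971.65
B: (88−1)·27.3² = 87·745.29 = 64840.23
C: (15−1)·5.7² = 14·32.49 = 454.86
Numerator = 138266.74; denominator = Σ(nₕ−1) = 186.
s²ₚ = 138266.74/186 = 743.3696... → 743.37.

743.37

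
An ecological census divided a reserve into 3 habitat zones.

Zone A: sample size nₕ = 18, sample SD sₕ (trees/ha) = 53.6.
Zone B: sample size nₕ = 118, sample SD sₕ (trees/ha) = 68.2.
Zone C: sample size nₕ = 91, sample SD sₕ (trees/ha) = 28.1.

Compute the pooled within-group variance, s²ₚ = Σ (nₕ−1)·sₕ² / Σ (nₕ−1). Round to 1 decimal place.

Degrees of freedom: 17 + 117 + 90 = 224.
Σ(nₕ−1)sₕ² = 17·2872.96 + 117·4651.24 + 90·789.61 = 664100.3.
s²ₚ = 664100.3 / 224 = 2964.733... → 2964.7.

2964.7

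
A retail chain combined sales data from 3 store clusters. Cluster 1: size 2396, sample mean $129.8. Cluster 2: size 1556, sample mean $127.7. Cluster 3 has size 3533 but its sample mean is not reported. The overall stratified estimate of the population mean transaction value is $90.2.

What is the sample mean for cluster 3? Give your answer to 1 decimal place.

46.8

Σ Nₕx̄ₕ = N·μ, so 3533·x̄_3 = 7485·90.2 − (2396·129.8 + 1556·127.7).
= 675147 − 509702 = 165445.
x̄_3 = 165445 / 3533 = 46.828... → 46.8.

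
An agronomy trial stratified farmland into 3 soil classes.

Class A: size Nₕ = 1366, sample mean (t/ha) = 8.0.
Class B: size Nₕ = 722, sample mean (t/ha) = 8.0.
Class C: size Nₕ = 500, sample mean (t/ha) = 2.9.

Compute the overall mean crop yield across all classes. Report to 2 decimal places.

7.01

x̄_st = (Σ Nₕx̄ₕ) / (Σ Nₕ) = (1366·8.0 + 722·8.0 + 500·2.9) / 2588
= 18154 / 2588 = 7.0147... → 7.01.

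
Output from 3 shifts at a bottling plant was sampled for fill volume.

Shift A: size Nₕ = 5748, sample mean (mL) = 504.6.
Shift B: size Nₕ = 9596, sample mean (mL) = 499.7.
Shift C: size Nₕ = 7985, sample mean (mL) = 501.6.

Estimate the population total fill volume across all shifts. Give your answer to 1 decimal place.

11700838.0

A: 5748·504.6 = 2900440.8
B: 9596·499.7 = 4795121.2
C: 7985·501.6 = 4005276
τ̂ = Σ Nₕx̄ₕ = 11700838.0.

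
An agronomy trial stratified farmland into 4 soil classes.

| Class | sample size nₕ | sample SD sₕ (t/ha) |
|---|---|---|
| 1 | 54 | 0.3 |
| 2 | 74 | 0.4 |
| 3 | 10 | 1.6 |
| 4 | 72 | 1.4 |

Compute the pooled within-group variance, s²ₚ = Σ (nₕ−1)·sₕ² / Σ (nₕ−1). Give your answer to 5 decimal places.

0.86723

1: (54−1)·0.3² = 53·0.09 = 4.77
2: (74−1)·0.4² = 73·0.16 = 11.68
3: (10−1)·1.6² = 9·2.56 = 23.04
4: (72−1)·1.4² = 71·1.96 = 139.16
Numerator = 178.65; denominator = Σ(nₕ−1) = 206.
s²ₚ = 178.65/206 = 0.8672330... → 0.86723.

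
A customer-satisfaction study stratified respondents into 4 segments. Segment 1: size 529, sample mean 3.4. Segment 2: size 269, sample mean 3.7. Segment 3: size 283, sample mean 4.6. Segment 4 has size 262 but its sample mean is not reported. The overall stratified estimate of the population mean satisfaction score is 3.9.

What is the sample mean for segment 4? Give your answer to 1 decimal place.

4.4

Σ Nₕx̄ₕ = N·μ, so 262·x̄_4 = 1343·3.9 − (529·3.4 + 269·3.7 + 283·4.6).
= 5237.7 − 4095.7 = 1142.
x̄_4 = 1142 / 262 = 4.359... → 4.4.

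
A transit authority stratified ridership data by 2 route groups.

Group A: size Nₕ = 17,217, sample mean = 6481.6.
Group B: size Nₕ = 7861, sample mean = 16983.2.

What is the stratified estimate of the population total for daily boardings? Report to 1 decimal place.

245098642.4

Estimate total by summing Nₕ·x̄ₕ over strata.
17217·6481.6 + 7861·16983.2 = 111593707.2 + 133504935.2 = 245098642.4.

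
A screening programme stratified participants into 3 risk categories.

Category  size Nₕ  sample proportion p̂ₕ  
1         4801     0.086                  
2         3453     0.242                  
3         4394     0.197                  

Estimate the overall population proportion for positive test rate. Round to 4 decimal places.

Wₕ = Nₕ/N with N = 12648: 0.3796, 0.2730, 0.3474.
p̂_st = 0.3796·0.086 + 0.2730·0.242 + 0.3474·0.197 ≈ 0.167151... → 0.1672.

0.1672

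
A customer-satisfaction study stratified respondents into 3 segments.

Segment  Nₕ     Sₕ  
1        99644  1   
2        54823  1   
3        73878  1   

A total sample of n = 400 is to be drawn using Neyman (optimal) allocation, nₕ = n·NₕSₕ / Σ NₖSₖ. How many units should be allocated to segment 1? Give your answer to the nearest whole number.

Σ NₕSₕ = 99644·1 + 54823·1 + 73878·1 = 228345.
Share for 1: 99644/228345 = 0.43637.
n_1 = 400 × 0.43637 = 174.550... → 175.

175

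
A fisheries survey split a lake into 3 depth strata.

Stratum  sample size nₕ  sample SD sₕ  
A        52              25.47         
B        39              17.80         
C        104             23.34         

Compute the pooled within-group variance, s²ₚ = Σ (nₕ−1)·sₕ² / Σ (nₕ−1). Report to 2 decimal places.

Degrees of freedom: 51 + 38 + 103 = 192.
Σ(nₕ−1)sₕ² = 51·648.7209 + 38·316.84 + 103·544.7556 = 101234.5127.
s²ₚ = 101234.5127 / 192 = 527.2631... → 527.26.

527.26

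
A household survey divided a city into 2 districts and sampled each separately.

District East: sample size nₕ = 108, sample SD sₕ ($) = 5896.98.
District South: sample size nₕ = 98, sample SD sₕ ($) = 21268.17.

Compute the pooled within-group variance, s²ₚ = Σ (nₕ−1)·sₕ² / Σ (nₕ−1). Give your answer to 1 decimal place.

Degrees of freedom: 107 + 97 = 204.
Σ(nₕ−1)sₕ² = 107·34774373.1204 + 97·452335055.1489 = 47597358273.3261.
s²ₚ = 47597358273.3261 / 204 = 233320383.693... → 233320383.7.

233320383.7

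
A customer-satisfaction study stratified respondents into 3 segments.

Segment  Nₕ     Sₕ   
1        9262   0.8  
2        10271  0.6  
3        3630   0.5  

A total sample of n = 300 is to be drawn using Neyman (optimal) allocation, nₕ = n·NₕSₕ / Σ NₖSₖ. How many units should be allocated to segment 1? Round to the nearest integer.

Σ NₕSₕ = 9262·0.8 + 10271·0.6 + 3630·0.5 = 15387.2.
Share for 1: 7409.6/15387.2 = 0.48154.
n_1 = 300 × 0.48154 = 144.463... → 144.

144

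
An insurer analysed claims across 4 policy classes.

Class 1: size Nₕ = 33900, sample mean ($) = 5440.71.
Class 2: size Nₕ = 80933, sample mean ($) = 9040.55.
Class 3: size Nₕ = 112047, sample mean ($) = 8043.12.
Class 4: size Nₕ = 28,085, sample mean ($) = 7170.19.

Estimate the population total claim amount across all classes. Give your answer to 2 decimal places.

2018701154.94

1: 33900·5440.71 = 184440069
2: 80933·9040.55 = 731678833.15
3: 112047·8043.12 = 901207466.64
4: 28085·7170.19 = 201374786.15
τ̂ = Σ Nₕx̄ₕ = 2018701154.94.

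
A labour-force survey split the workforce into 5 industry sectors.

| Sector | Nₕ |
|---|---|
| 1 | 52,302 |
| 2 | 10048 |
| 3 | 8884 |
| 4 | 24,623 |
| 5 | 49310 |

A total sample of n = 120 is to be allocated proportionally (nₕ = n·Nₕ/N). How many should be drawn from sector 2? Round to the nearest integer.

8

N = 52302 + 10048 + 8884 + 24623 + 49310 = 145167.
n_2 = 120·10048/145167 = 8.306... → 8.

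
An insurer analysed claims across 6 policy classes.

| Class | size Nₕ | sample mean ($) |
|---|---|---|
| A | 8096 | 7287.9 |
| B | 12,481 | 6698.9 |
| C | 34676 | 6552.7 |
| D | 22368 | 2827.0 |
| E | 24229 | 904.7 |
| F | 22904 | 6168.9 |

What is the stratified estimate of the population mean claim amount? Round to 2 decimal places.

4779.65

N = 124754; weights Wₕ = Nₕ/N = (0.0649, 0.1000, 0.2780, 0.1793, 0.1942, 0.1836).
x̄_st = Σ Wₕ·x̄ₕ = 0.0649·7287.9 + 0.1000·6698.9 + 0.2780·6552.7 + 0.1793·2827.0 + 0.1942·904.7 + 0.1836·6168.9 ≈ 4779.6466...
→ 4779.65.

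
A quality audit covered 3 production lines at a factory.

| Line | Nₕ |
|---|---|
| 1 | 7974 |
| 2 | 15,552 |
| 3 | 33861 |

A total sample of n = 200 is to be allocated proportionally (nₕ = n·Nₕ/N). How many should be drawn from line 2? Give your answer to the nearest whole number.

Share of line 2 = 15552/57387 = 0.27100.
Allocate 200 × 0.27100 = 54.200... → 54.

54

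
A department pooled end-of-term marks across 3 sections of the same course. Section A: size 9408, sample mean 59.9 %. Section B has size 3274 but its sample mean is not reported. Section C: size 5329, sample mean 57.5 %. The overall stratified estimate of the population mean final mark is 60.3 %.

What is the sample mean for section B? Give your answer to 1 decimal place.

66.0

Σ Nₕx̄ₕ = N·μ, so 3274·x̄_B = 18011·60.3 − (9408·59.9 + 5329·57.5).
= 1086063.3 − 869956.7 = 216106.6.
x̄_B = 216106.6 / 3274 = 66.007... → 66.0.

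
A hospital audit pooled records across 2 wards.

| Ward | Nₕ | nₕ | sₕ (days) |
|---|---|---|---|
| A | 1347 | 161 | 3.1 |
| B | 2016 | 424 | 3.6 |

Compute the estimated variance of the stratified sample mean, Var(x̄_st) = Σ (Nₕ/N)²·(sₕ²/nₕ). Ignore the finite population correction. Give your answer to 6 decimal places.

N = 3363. Term for each stratum: Wₕ²sₕ²/nₕ.
Var(x̄_st) = 0.009575886 + 0.010984150 = 0.020560036 → 0.020560.

0.020560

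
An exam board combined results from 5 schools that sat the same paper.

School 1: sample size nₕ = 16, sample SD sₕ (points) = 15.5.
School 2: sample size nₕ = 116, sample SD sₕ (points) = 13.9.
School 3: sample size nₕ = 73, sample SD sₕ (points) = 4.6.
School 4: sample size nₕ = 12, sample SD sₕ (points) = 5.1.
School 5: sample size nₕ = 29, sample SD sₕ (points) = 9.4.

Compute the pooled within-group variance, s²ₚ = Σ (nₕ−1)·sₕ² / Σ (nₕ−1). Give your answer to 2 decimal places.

124.92

Degrees of freedom: 15 + 115 + 72 + 11 + 28 = 241.
Σ(nₕ−1)sₕ² = 15·240.25 + 115·193.21 + 72·21.16 + 11·26.01 + 28·88.36 = 30106.61.
s²ₚ = 30106.61 / 241 = 124.9237... → 124.92.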